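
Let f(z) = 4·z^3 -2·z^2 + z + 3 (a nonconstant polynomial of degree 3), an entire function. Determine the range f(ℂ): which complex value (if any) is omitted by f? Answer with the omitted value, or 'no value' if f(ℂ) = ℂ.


Little Picard bounds the complement of f(ℂ) to at most one point.
For every w ∈ ℂ, the equation p(z) − w = 0 is a nonconstant polynomial in z and hence has at least one root by the fundamental theorem of algebra. So p is surjective onto ℂ, omitting no value.

Omitted value: no value.


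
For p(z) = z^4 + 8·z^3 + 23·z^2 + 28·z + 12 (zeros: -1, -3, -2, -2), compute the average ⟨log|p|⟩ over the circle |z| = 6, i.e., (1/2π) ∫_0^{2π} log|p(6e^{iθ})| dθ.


Zeros: -3, -2, -2, -1; r = 6.
Inside |z| < r: -3, -2, -2, -1. Outside (|z| ≥ r): ∅.
p(0) = 12, so log|p(0)| = log(12) = 2.4849.
Apply Jensen: I(r) = log|p(0)| + Σ_k log(r/|z_k|), summed over zeros inside |z| < r.
  log(r/|z_k|) for z_k = -1: log(6/1) = 1.7918
  log(r/|z_k|) for z_k = -3: log(6/3) = 0.6931
  log(r/|z_k|) for z_k = -2: log(6/2) = 1.0986
  log(r/|z_k|) for z_k = -2: log(6/2) = 1.0986
Sum over inside zeros: 4.6821.
I(r) = log|p(0)| + (inside sum) = 2.4849 + 4.6821 = 7.1670.
Closed form (all zeros inside, monic): I(r) = n·log(r) = 4·log(6) = 7.1670. ✓

I(r) ≈ 7.1670.


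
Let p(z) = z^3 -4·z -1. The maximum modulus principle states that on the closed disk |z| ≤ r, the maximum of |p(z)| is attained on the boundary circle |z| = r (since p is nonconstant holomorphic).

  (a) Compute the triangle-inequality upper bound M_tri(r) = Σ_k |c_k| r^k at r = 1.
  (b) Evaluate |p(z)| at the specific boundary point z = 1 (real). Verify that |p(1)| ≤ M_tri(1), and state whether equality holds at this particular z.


Coefficients: c_0 = -1, c_1 = -4, c_2 = 0, c_3 = 1. Radius r = 1.
Part (a). Triangle bound: M_tri(r) = Σ_k |c_k| r^k
  = |-1|·1^0 + |-4|·1^1 + |0|·1^2 + |1|·1^3
  = 1 + 4 + 0 + 1 = 6.
This bounds M(r) := max_{|z|=r} |p(z)| from above; equality holds iff all terms c_k z^k can be made to align in phase at a single z on |z|=r.
Part (b). At z = 1 (real, on the circle |z| = r):
  p(1) = (-1)·1^0 + (-4)·1^1 + (0)·1^2 + (1)·1^3 = -4.
  |p(1)| = 4.
Check: |p(1)| = 4 ≤ 6 = M_tri(1). ✓ Equality does not hold at z = 1 (the coefficients have mixed signs, so the terms do not all align in phase there).

M_tri(1) = 6; |p(1)| = 4; equality at z=1: no.


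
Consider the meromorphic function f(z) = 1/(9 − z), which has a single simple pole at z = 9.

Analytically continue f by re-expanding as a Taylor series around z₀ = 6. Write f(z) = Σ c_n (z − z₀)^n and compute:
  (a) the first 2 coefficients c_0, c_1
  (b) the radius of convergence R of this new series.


Let w = z − z₀, so z = z₀ + w.
Then 9 − z = 9 − (z₀ + w) = (9 − z₀) − w = 3 − w.
f(z) = 1/(3 − w) = (1/(3)) · 1/(1 − w/(3)) = Σ_{n≥0} w^n / (3)^(n+1).
So c_n = 1/(3)^(n+1):
  c_0 = 1/(3)^1 = 1/3.
  c_1 = 1/(3)^2 = 1/9.
The series is valid for |w/d| < 1, i.e. |z − z₀| < |d|.
Radius of convergence: R = |9 − z₀| = |3| = 3 (distance from z₀ to the singularity z = 9).

c_0 = 1/3, c_1 = 1/9; R = 3.


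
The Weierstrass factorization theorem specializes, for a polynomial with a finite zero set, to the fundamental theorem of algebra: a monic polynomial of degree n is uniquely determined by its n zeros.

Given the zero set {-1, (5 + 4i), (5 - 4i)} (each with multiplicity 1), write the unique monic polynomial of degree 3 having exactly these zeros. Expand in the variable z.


The polynomial is p(z) = ∏_{α ∈ S} (z − α), where S = {-1, (5 + 4i), (5 - 4i)}.
Expanding the product yields: p(z) = z^3 -9·z^2 + 31·z + 41.
Note conjugate pairs combine to real quadratics: (z − (5+4i))(z − (5−4i)) = z² − 10z + 41.
The resulting polynomial has degree 3 and real coefficients as required.

p(z) = z^3 -9·z^2 + 31·z + 41.


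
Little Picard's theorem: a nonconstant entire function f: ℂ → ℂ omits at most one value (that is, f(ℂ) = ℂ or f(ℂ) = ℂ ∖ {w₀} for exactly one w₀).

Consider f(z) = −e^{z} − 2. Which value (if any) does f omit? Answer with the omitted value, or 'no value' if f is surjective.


Little Picard bounds the complement of f(ℂ) to at most one point.
e^{z} is never zero on ℂ, so -1·e^{z} takes every value in ℂ ∖ {0}. Adding -2 shifts the range to ℂ ∖ {-2}. Thus f omits exactly the value -2.

Omitted value: -2.


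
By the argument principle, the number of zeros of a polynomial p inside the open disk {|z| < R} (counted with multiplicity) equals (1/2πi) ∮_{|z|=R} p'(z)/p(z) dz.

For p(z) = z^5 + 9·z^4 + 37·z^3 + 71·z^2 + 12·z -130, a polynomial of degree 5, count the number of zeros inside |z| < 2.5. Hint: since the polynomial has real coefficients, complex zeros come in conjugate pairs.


The zeros of p are: 1, (-3 + 1i), (-3 - 1i), (-2 + 3i), (-2 - 3i).
Their magnitudes are: 1, 3.162, 3.162, 3.606, 3.606.
Zeros with |z| < R = 2.5: 1.
Count = 1.
By the argument principle, (1/2πi) ∮_{|z|=R} p'(z)/p(z) dz equals exactly this count.

Number of zeros inside |z| < 2.5: 1.


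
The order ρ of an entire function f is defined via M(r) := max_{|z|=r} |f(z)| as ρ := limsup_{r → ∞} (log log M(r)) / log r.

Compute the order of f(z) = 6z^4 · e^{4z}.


M(r) = max_{|z|=r} |6|·|z|^4·|e^{4z}| = 6·r^4 · e^{4r^1} (the factors attain their maxima compatibly on |z|=r). Then log M(r) = log 6 + 4·log r + 4r^1, dominated by the last term, so log log M(r) ~ 1·log r. The polynomial factor 6z^4 contributes only a log r term and does not affect the order. ρ = 1.
Therefore ρ = 1.

Order ρ = 1.


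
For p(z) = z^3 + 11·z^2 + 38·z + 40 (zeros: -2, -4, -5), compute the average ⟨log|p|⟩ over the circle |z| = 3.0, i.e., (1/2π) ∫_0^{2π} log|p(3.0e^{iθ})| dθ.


Zeros: -5, -4, -2; r = 3.0.
Inside |z| < r: -2. Outside (|z| ≥ r): -5, -4.
p(0) = 40, so log|p(0)| = log(40) = 3.6889.
Apply Jensen: I(r) = log|p(0)| + Σ_k log(r/|z_k|), summed over zeros inside |z| < r.
  log(r/|z_k|) for z_k = -2: log(3.0/2) = 0.4055
  Outside zeros (-5, -4) contribute nothing to the Jensen sum.
Sum over inside zeros: 0.4055.
I(r) = log|p(0)| + (inside sum) = 3.6889 + 0.4055 = 4.0943.
Note: since some zeros are outside |z| ≤ r, the simplified n·log(r) form does NOT apply — only the inside zeros contribute.

I(r) ≈ 4.0943.


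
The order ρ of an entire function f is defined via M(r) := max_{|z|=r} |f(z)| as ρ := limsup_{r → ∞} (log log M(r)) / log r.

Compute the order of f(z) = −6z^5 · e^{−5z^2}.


M(r) = max_{|z|=r} |-6|·|z|^5·|e^{−5z^2}| = 6·r^5 · e^{5r^2} (the factors attain their maxima compatibly on |z|=r). Then log M(r) = log 6 + 5·log r + 5r^2, dominated by the last term, so log log M(r) ~ 2·log r. The polynomial factor -6z^5 contributes only a log r term and does not affect the order. ρ = 2.
Therefore ρ = 2.

Order ρ = 2.


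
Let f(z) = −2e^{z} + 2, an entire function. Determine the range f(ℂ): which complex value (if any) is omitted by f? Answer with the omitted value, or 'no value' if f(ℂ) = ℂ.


Little Picard bounds the complement of f(ℂ) to at most one point.
e^{z} is never zero on ℂ, so -2·e^{z} takes every value in ℂ ∖ {0}. Adding 2 shifts the range to ℂ ∖ {2}. Thus f omits exactly the value 2.

Omitted value: 2.


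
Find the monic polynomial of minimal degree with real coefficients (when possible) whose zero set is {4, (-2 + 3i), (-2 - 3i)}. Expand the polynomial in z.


The polynomial is p(z) = ∏_{α ∈ S} (z − α), where S = {4, (-2 + 3i), (-2 - 3i)}.
Expanding the product yields: p(z) = z^3 -3·z -52.
Note conjugate pairs combine to real quadratics: (z − (-2+3i))(z − (-2−3i)) = z² + 4z + 13.
The resulting polynomial has degree 3 and real coefficients as required.

p(z) = z^3 -3·z -52.


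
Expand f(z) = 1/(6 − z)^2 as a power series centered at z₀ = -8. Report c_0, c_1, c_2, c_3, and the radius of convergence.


Let w = z − z₀, so z = z₀ + w.
Then 6 − z = 6 − (z₀ + w) = (6 − z₀) − w = 14 − w.
f(z) = 1/(14 − w)^2 = (1/(14)^2) · (1 − w/(14))^{−2}.
By the binomial series (1−u)^{−2} = Σ_{n≥0} C(n+1, 1) u^n for |u|<1, with u = w/(14):
  c_n = C(n+1, 1) / (14)^(n+2).
  c_0 = 1/(14)^2 = 1/196.
  c_1 = 2/(14)^3 = 1/1372.
  c_2 = 3/(14)^4 = 3/38416.
  c_3 = 4/(14)^5 = 1/134456.
The series is valid for |w/d| < 1, i.e. |z − z₀| < |d|.
Radius of convergence: R = |6 − z₀| = |14| = 14 (distance from z₀ to the singularity z = 6).

c_0 = 1/196, c_1 = 1/1372, c_2 = 3/38416, c_3 = 1/134456; R = 14.


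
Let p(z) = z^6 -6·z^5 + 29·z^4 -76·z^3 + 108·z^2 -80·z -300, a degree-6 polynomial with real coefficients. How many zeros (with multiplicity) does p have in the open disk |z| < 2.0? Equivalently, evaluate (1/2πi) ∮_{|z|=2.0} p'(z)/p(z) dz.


The zeros of p are: (1 + 3i), (1 - 3i), 3, (1 + 3i), (1 - 3i), -1.
Their magnitudes are: 3.162, 3.162, 3, 3.162, 3.162, 1.
Zeros with |z| < R = 2.0: -1.
Count = 1.
By the argument principle, (1/2πi) ∮_{|z|=R} p'(z)/p(z) dz equals exactly this count.

Number of zeros inside |z| < 2.0: 1.


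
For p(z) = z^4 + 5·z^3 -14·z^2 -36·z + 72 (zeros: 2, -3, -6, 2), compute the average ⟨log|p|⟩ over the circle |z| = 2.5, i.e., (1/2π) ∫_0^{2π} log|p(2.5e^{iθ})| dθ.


Zeros: -6, -3, 2, 2; r = 2.5.
Inside |z| < r: 2, 2. Outside (|z| ≥ r): -6, -3.
p(0) = 72, so log|p(0)| = log(72) = 4.2767.
Apply Jensen: I(r) = log|p(0)| + Σ_k log(r/|z_k|), summed over zeros inside |z| < r.
  log(r/|z_k|) for z_k = 2: log(2.5/2) = 0.2231
  log(r/|z_k|) for z_k = 2: log(2.5/2) = 0.2231
  Outside zeros (-6, -3) contribute nothing to the Jensen sum.
Sum over inside zeros: 0.4463.
I(r) = log|p(0)| + (inside sum) = 4.2767 + 0.4463 = 4.7230.
Note: since some zeros are outside |z| ≤ r, the simplified n·log(r) form does NOT apply — only the inside zeros contribute.

I(r) ≈ 4.7230.


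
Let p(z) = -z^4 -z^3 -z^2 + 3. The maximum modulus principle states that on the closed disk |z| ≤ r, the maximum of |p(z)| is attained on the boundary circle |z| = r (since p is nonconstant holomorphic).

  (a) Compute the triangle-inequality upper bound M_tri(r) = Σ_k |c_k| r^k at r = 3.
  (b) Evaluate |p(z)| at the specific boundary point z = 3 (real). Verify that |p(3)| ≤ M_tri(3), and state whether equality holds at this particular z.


Coefficients: c_0 = 3, c_1 = 0, c_2 = -1, c_3 = -1, c_4 = -1. Radius r = 3.
Part (a). Triangle bound: M_tri(r) = Σ_k |c_k| r^k
  = |3|·3^0 + |0|·3^1 + |-1|·3^2 + |-1|·3^3 + |-1|·3^4
  = 3 + 0 + 9 + 27 + 81 = 120.
This bounds M(r) := max_{|z|=r} |p(z)| from above; equality holds iff all terms c_k z^k can be made to align in phase at a single z on |z|=r.
Part (b). At z = 3 (real, on the circle |z| = r):
  p(3) = (3)·3^0 + (0)·3^1 + (-1)·3^2 + (-1)·3^3 + (-1)·3^4 = -114.
  |p(3)| = 114.
Check: |p(3)| = 114 ≤ 120 = M_tri(3). ✓ Equality does not hold at z = 3 (the coefficients have mixed signs, so the terms do not all align in phase there).

M_tri(3) = 120; |p(3)| = 114; equality at z=3: no.


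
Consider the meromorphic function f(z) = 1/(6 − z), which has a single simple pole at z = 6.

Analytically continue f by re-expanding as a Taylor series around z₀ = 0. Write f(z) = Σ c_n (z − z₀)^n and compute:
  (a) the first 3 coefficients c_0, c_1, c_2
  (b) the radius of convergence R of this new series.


Let w = z − z₀, so z = z₀ + w.
Then 6 − z = 6 − (z₀ + w) = (6 − z₀) − w = 6 − w.
f(z) = 1/(6 − w) = (1/(6)) · 1/(1 − w/(6)) = Σ_{n≥0} w^n / (6)^(n+1).
So c_n = 1/(6)^(n+1):
  c_0 = 1/(6)^1 = 1/6.
  c_1 = 1/(6)^2 = 1/36.
  c_2 = 1/(6)^3 = 1/216.
The series is valid for |w/d| < 1, i.e. |z − z₀| < |d|.
Radius of convergence: R = |6 − z₀| = |6| = 6 (distance from z₀ to the singularity z = 6).

c_0 = 1/6, c_1 = 1/36, c_2 = 1/216; R = 6.


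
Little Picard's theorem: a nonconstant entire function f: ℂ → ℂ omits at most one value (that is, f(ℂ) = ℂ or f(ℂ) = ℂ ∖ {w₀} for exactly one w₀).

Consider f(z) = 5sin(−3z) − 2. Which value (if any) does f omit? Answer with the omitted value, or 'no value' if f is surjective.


Little Picard bounds the complement of f(ℂ) to at most one point.
sin is entire and surjective onto ℂ: for every w ∈ ℂ, sin(ζ) = w has a solution ζ ∈ ℂ (e.g., via the complex inverse arcsin). With ζ = −3z this gives z = ζ/(-3). Then 5·sin(−3z) takes every value in 5·ℂ = ℂ, and adding -2 is a bijection of ℂ. So f is surjective and omits no value. (Note: only on the real line is sin bounded by [−1, 1].)

Omitted value: no value.


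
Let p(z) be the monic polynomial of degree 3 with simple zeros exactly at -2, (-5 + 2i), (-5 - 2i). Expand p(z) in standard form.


The polynomial is p(z) = ∏_{α ∈ S} (z − α), where S = {-2, (-5 + 2i), (-5 - 2i)}.
Expanding the product yields: p(z) = z^3 + 12·z^2 + 49·z + 58.
Note conjugate pairs combine to real quadratics: (z − (-5+2i))(z − (-5−2i)) = z² + 10z + 29.
The resulting polynomial has degree 3 and real coefficients as required.

p(z) = z^3 + 12·z^2 + 49·z + 58.


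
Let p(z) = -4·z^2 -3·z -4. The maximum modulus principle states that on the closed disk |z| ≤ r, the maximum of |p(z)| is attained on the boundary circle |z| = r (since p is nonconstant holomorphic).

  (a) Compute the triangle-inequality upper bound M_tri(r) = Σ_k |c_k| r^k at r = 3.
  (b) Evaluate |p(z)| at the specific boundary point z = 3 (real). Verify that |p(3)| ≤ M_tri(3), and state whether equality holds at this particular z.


Coefficients: c_0 = -4, c_1 = -3, c_2 = -4. Radius r = 3.
Part (a). Triangle bound: M_tri(r) = Σ_k |c_k| r^k
  = |-4|·3^0 + |-3|·3^1 + |-4|·3^2
  = 4 + 9 + 36 = 49.
This bounds M(r) := max_{|z|=r} |p(z)| from above; equality holds iff all terms c_k z^k can be made to align in phase at a single z on |z|=r.
Part (b). At z = 3 (real, on the circle |z| = r):
  p(3) = (-4)·3^0 + (-3)·3^1 + (-4)·3^2 = -49.
  |p(3)| = 49.
Since all nonzero coefficients share the same sign, |p(3)| = 49 = M_tri(3); the triangle bound is attained at z = 3, so in fact M(r) = 49.

M_tri(3) = 49; |p(3)| = 49; equality at z=3: yes.


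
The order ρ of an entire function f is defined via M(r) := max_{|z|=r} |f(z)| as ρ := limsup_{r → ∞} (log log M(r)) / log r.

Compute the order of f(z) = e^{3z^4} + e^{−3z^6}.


Each summand is entire of order 4 and 6 respectively (as in the single-exponential case). The order of a sum is at most the max of the orders, so ρ ≤ 6. For the lower bound: on |z|=r choose arg z so that -3z^6 is real positive; then |e^{-3z^6}| = e^{3r^6} while |e^{3z^4}| ≤ e^{3r^4} = o(e^{3r^6}). So |f| ≥ e^{3r^6}(1 − o(1)) and ρ ≥ 6. Hence ρ = max(4, 6) = 6.
Therefore ρ = 6.

Order ρ = 6.


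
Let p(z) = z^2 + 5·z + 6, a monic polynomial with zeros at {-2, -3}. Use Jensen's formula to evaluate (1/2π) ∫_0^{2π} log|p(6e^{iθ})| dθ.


Zeros: -3, -2; r = 6.
Inside |z| < r: -3, -2. Outside (|z| ≥ r): ∅.
p(0) = 6, so log|p(0)| = log(6) = 1.7918.
Apply Jensen: I(r) = log|p(0)| + Σ_k log(r/|z_k|), summed over zeros inside |z| < r.
  log(r/|z_k|) for z_k = -2: log(6/2) = 1.0986
  log(r/|z_k|) for z_k = -3: log(6/3) = 0.6931
Sum over inside zeros: 1.7918.
I(r) = log|p(0)| + (inside sum) = 1.7918 + 1.7918 = 3.5835.
Closed form (all zeros inside, monic): I(r) = n·log(r) = 2·log(6) = 3.5835. ✓

I(r) ≈ 3.5835.


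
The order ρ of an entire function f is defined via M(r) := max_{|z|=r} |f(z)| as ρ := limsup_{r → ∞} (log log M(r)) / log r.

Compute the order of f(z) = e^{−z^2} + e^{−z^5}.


Each summand is entire of order 2 and 5 respectively (as in the single-exponential case). The order of a sum is at most the max of the orders, so ρ ≤ 5. For the lower bound: on |z|=r choose arg z so that -1z^5 is real positive; then |e^{-1z^5}| = e^{1r^5} while |e^{-1z^2}| ≤ e^{1r^2} = o(e^{1r^5}). So |f| ≥ e^{1r^5}(1 − o(1)) and ρ ≥ 5. Hence ρ = max(2, 5) = 5.
Therefore ρ = 5.

Order ρ = 5.


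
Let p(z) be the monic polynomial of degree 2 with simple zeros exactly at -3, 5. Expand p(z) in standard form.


The polynomial is p(z) = ∏_{α ∈ S} (z − α), where S = {-3, 5}.
Expanding the product yields: p(z) = z^2 -2·z -15.
The resulting polynomial has degree 2 and real coefficients as required.

p(z) = z^2 -2·z -15.


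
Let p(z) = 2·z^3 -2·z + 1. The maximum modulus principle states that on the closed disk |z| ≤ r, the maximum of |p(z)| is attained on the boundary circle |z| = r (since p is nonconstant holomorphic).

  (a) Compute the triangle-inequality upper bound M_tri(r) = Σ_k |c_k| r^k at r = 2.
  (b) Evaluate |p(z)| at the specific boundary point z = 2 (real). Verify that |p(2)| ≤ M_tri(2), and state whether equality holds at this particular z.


Coefficients: c_0 = 1, c_1 = -2, c_2 = 0, c_3 = 2. Radius r = 2.
Part (a). Triangle bound: M_tri(r) = Σ_k |c_k| r^k
  = |1|·2^0 + |-2|·2^1 + |0|·2^2 + |2|·2^3
  = 1 + 4 + 0 + 16 = 21.
This bounds M(r) := max_{|z|=r} |p(z)| from above; equality holds iff all terms c_k z^k can be made to align in phase at a single z on |z|=r.
Part (b). At z = 2 (real, on the circle |z| = r):
  p(2) = (1)·2^0 + (-2)·2^1 + (0)·2^2 + (2)·2^3 = 13.
  |p(2)| = 13.
Check: |p(2)| = 13 ≤ 21 = M_tri(2). ✓ Equality does not hold at z = 2 (the coefficients have mixed signs, so the terms do not all align in phase there).

M_tri(2) = 21; |p(2)| = 13; equality at z=2: no.


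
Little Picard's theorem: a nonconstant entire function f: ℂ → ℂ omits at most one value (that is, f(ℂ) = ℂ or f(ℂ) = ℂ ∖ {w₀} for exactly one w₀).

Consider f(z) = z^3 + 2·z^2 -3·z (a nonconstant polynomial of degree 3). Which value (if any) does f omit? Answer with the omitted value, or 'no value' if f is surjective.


Little Picard bounds the complement of f(ℂ) to at most one point.
For every w ∈ ℂ, the equation p(z) − w = 0 is a nonconstant polynomial in z and hence has at least one root by the fundamental theorem of algebra. So p is surjective onto ℂ, omitting no value.

Omitted value: no value.


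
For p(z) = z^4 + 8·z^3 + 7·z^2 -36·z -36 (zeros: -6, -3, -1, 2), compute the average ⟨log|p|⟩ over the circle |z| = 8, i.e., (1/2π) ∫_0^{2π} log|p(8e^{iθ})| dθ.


Zeros: -6, -3, -1, 2; r = 8.
Inside |z| < r: -6, -3, -1, 2. Outside (|z| ≥ r): ∅.
p(0) = -36, so log|p(0)| = log(36) = 3.5835.
Apply Jensen: I(r) = log|p(0)| + Σ_k log(r/|z_k|), summed over zeros inside |z| < r.
  log(r/|z_k|) for z_k = -6: log(8/6) = 0.2877
  log(r/|z_k|) for z_k = -3: log(8/3) = 0.9808
  log(r/|z_k|) for z_k = -1: log(8/1) = 2.0794
  log(r/|z_k|) for z_k = 2: log(8/2) = 1.3863
Sum over inside zeros: 4.7342.
I(r) = log|p(0)| + (inside sum) = 3.5835 + 4.7342 = 8.3178.
Closed form (all zeros inside, monic): I(r) = n·log(r) = 4·log(8) = 8.3178. ✓

I(r) ≈ 8.3178.


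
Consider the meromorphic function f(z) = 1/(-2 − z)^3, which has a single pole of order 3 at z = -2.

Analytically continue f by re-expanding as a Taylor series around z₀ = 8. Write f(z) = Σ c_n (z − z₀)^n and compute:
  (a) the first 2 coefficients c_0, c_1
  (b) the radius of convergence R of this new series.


Let w = z − z₀, so z = z₀ + w.
Then -2 − z = -2 − (z₀ + w) = (-2 − z₀) − w = -10 − w.
f(z) = 1/(-10 − w)^3 = (1/(-10)^3) · (1 − w/(-10))^{−3}.
By the binomial series (1−u)^{−3} = Σ_{n≥0} C(n+2, 2) u^n for |u|<1, with u = w/(-10):
  c_n = C(n+2, 2) / (-10)^(n+3).
  c_0 = 1/(-10)^3 = -1/1000.
  c_1 = 3/(-10)^4 = 3/10000.
The series is valid for |w/d| < 1, i.e. |z − z₀| < |d|.
Radius of convergence: R = |-2 − z₀| = |-10| = 10 (distance from z₀ to the singularity z = -2).

c_0 = -1/1000, c_1 = 3/10000; R = 10.


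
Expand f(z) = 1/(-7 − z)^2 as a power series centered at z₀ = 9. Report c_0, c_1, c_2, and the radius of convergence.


Let w = z − z₀, so z = z₀ + w.
Then -7 − z = -7 − (z₀ + w) = (-7 − z₀) − w = -16 − w.
f(z) = 1/(-16 − w)^2 = (1/(-16)^2) · (1 − w/(-16))^{−2}.
By the binomial series (1−u)^{−2} = Σ_{n≥0} C(n+1, 1) u^n for |u|<1, with u = w/(-16):
  c_n = C(n+1, 1) / (-16)^(n+2).
  c_0 = 1/(-16)^2 = 1/256.
  c_1 = 2/(-16)^3 = -1/2048.
  c_2 = 3/(-16)^4 = 3/65536.
The series is valid for |w/d| < 1, i.e. |z − z₀| < |d|.
Radius of convergence: R = |-7 − z₀| = |-16| = 16 (distance from z₀ to the singularity z = -7).

c_0 = 1/256, c_1 = -1/2048, c_2 = 3/65536; R = 16.


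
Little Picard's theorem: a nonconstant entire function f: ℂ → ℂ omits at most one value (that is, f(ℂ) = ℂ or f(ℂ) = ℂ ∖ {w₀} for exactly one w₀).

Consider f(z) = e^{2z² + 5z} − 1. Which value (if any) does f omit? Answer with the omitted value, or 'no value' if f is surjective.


Little Picard bounds the complement of f(ℂ) to at most one point.
The exponent g(z) = 2z² + 5z is a nonconstant polynomial, hence surjective onto ℂ. So e^{g(z)} takes every value in {e^w : w ∈ ℂ} = ℂ ∖ {0}. Adding -1 shifts the range to ℂ ∖ {-1}. f omits exactly -1.

Omitted value: -1.


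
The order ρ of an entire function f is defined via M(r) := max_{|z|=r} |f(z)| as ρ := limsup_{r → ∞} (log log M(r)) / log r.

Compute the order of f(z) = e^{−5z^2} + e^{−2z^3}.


Each summand is entire of order 2 and 3 respectively (as in the single-exponential case). The order of a sum is at most the max of the orders, so ρ ≤ 3. For the lower bound: on |z|=r choose arg z so that -2z^3 is real positive; then |e^{-2z^3}| = e^{2r^3} while |e^{-5z^2}| ≤ e^{5r^2} = o(e^{2r^3}). So |f| ≥ e^{2r^3}(1 − o(1)) and ρ ≥ 3. Hence ρ = max(2, 3) = 3.
Therefore ρ = 3.

Order ρ = 3.


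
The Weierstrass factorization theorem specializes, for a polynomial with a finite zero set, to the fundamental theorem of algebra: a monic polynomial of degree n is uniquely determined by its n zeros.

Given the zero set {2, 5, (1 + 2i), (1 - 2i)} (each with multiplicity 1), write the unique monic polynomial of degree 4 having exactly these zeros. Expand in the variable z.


The polynomial is p(z) = ∏_{α ∈ S} (z − α), where S = {2, 5, (1 + 2i), (1 - 2i)}.
Expanding the product yields: p(z) = z^4 -9·z^3 + 29·z^2 -55·z + 50.
Note conjugate pairs combine to real quadratics: (z − (1+2i))(z − (1−2i)) = z² − 2z + 5.
The resulting polynomial has degree 4 and real coefficients as required.

p(z) = z^4 -9·z^3 + 29·z^2 -55·z + 50.


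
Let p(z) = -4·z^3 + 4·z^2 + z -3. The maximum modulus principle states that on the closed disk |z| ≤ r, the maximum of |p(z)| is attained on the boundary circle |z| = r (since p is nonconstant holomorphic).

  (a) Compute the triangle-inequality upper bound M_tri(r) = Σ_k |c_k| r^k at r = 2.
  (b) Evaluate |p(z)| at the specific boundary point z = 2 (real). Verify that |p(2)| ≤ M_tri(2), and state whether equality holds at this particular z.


Coefficients: c_0 = -3, c_1 = 1, c_2 = 4, c_3 = -4. Radius r = 2.
Part (a). Triangle bound: M_tri(r) = Σ_k |c_k| r^k
  = |-3|·2^0 + |1|·2^1 + |4|·2^2 + |-4|·2^3
  = 3 + 2 + 16 + 32 = 53.
This bounds M(r) := max_{|z|=r} |p(z)| from above; equality holds iff all terms c_k z^k can be made to align in phase at a single z on |z|=r.
Part (b). At z = 2 (real, on the circle |z| = r):
  p(2) = (-3)·2^0 + (1)·2^1 + (4)·2^2 + (-4)·2^3 = -17.
  |p(2)| = 17.
Check: |p(2)| = 17 ≤ 53 = M_tri(2). ✓ Equality does not hold at z = 2 (the coefficients have mixed signs, so the terms do not all align in phase there).

M_tri(2) = 53; |p(2)| = 17; equality at z=2: no.


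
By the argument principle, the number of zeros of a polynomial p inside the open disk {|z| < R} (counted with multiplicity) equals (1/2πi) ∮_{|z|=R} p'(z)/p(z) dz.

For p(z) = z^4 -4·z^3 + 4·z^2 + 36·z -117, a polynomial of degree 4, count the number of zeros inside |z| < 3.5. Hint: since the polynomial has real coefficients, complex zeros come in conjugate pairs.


The zeros of p are: (2 + 3i), (2 - 3i), -3, 3.
Their magnitudes are: 3.606, 3.606, 3, 3.
Zeros with |z| < R = 3.5: -3, 3.
Count = 2.
By the argument principle, (1/2πi) ∮_{|z|=R} p'(z)/p(z) dz equals exactly this count.

Number of zeros inside |z| < 3.5: 2.


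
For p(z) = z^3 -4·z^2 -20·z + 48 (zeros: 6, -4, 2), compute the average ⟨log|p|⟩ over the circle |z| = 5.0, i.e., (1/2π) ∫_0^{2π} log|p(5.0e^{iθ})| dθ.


Zeros: -4, 2, 6; r = 5.0.
Inside |z| < r: -4, 2. Outside (|z| ≥ r): 6.
p(0) = 48, so log|p(0)| = log(48) = 3.8712.
Apply Jensen: I(r) = log|p(0)| + Σ_k log(r/|z_k|), summed over zeros inside |z| < r.
  log(r/|z_k|) for z_k = -4: log(5.0/4) = 0.2231
  log(r/|z_k|) for z_k = 2: log(5.0/2) = 0.9163
  Outside zeros (6) contribute nothing to the Jensen sum.
Sum over inside zeros: 1.1394.
I(r) = log|p(0)| + (inside sum) = 3.8712 + 1.1394 = 5.0106.
Note: since some zeros are outside |z| ≤ r, the simplified n·log(r) form does NOT apply — only the inside zeros contribute.

I(r) ≈ 5.0106.


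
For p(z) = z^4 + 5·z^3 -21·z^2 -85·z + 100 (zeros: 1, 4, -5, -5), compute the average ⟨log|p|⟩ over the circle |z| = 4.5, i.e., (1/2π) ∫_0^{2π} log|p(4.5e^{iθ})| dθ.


Zeros: -5, -5, 1, 4; r = 4.5.
Inside |z| < r: 1, 4. Outside (|z| ≥ r): -5, -5.
p(0) = 100, so log|p(0)| = log(100) = 4.6052.
Apply Jensen: I(r) = log|p(0)| + Σ_k log(r/|z_k|), summed over zeros inside |z| < r.
  log(r/|z_k|) for z_k = 1: log(4.5/1) = 1.5041
  log(r/|z_k|) for z_k = 4: log(4.5/4) = 0.1178
  Outside zeros (-5, -5) contribute nothing to the Jensen sum.
Sum over inside zeros: 1.6219.
I(r) = log|p(0)| + (inside sum) = 4.6052 + 1.6219 = 6.2270.
Note: since some zeros are outside |z| ≤ r, the simplified n·log(r) form does NOT apply — only the inside zeros contribute.

I(r) ≈ 6.2270.


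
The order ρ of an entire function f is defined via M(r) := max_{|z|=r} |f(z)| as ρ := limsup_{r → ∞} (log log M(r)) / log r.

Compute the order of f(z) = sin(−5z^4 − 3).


Write sin(w) = (e^{iw} ± e^{−iw})/(2 or 2i), so |sin(w)| ≤ e^{|w|}. With w = −5z^4 − 3, |w| ≤ 5r^4 + 3 on |z|=r, giving M(r) ≤ e^{5r^4 + 3} and ρ ≤ 4. For the lower bound, choose z on |z|=r with -5z^4 purely imaginary of modulus 5r^4; then |sin(−5z^4 − 3)| grows like e^{5r^4}/2, so ρ ≥ 4. Hence ρ = 4.
Therefore ρ = 4.

Order ρ = 4.


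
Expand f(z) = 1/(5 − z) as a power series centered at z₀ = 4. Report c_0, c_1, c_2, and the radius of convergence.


Let w = z − z₀, so z = z₀ + w.
Then 5 − z = 5 − (z₀ + w) = (5 − z₀) − w = 1 − w.
f(z) = 1/(1 − w) = (1/(1)) · 1/(1 − w/(1)) = Σ_{n≥0} w^n / (1)^(n+1).
So c_n = 1/(1)^(n+1):
  c_0 = 1/(1)^1 = 1.
  c_1 = 1/(1)^2 = 1.
  c_2 = 1/(1)^3 = 1.
The series is valid for |w/d| < 1, i.e. |z − z₀| < |d|.
Radius of convergence: R = |5 − z₀| = |1| = 1 (distance from z₀ to the singularity z = 5).

c_0 = 1, c_1 = 1, c_2 = 1; R = 1.


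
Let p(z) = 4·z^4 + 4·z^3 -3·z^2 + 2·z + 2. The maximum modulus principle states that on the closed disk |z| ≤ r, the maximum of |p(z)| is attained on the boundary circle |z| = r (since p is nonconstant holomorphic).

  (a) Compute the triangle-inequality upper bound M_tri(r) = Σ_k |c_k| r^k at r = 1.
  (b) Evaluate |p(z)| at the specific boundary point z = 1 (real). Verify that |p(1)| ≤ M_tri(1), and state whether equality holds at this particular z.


Coefficients: c_0 = 2, c_1 = 2, c_2 = -3, c_3 = 4, c_4 = 4. Radius r = 1.
Part (a). Triangle bound: M_tri(r) = Σ_k |c_k| r^k
  = |2|·1^0 + |2|·1^1 + |-3|·1^2 + |4|·1^3 + |4|·1^4
  = 2 + 2 + 3 + 4 + 4 = 15.
This bounds M(r) := max_{|z|=r} |p(z)| from above; equality holds iff all terms c_k z^k can be made to align in phase at a single z on |z|=r.
Part (b). At z = 1 (real, on the circle |z| = r):
  p(1) = (2)·1^0 + (2)·1^1 + (-3)·1^2 + (4)·1^3 + (4)·1^4 = 9.
  |p(1)| = 9.
Check: |p(1)| = 9 ≤ 15 = M_tri(1). ✓ Equality does not hold at z = 1 (the coefficients have mixed signs, so the terms do not all align in phase there).

M_tri(1) = 15; |p(1)| = 9; equality at z=1: no.


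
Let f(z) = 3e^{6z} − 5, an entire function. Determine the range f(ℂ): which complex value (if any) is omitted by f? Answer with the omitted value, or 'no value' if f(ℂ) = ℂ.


Little Picard bounds the complement of f(ℂ) to at most one point.
e^{6z} is never zero on ℂ, so 3·e^{6z} takes every value in ℂ ∖ {0}. Adding -5 shifts the range to ℂ ∖ {-5}. Thus f omits exactly the value -5.

Omitted value: -5.


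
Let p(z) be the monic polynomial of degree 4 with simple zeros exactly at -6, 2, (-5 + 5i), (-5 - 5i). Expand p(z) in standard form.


The polynomial is p(z) = ∏_{α ∈ S} (z − α), where S = {-6, 2, (-5 + 5i), (-5 - 5i)}.
Expanding the product yields: p(z) = z^4 + 14·z^3 + 78·z^2 + 80·z -600.
Note conjugate pairs combine to real quadratics: (z − (-5+5i))(z − (-5−5i)) = z² + 10z + 50.
The resulting polynomial has degree 4 and real coefficients as required.

p(z) = z^4 + 14·z^3 + 78·z^2 + 80·z -600.


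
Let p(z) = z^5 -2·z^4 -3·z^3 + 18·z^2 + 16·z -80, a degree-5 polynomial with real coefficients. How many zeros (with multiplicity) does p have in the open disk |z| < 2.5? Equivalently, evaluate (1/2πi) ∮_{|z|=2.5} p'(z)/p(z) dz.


The zeros of p are: (-2 + 1i), (-2 - 1i), (2 + 2i), (2 - 2i), 2.
Their magnitudes are: 2.236, 2.236, 2.828, 2.828, 2.
Zeros with |z| < R = 2.5: (-2 + 1i), (-2 - 1i), 2.
Count = 3.
By the argument principle, (1/2πi) ∮_{|z|=R} p'(z)/p(z) dz equals exactly this count.

Number of zeros inside |z| < 2.5: 3.


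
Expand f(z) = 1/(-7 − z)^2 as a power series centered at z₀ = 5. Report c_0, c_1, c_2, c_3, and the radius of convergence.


Let w = z − z₀, so z = z₀ + w.
Then -7 − z = -7 − (z₀ + w) = (-7 − z₀) − w = -12 − w.
f(z) = 1/(-12 − w)^2 = (1/(-12)^2) · (1 − w/(-12))^{−2}.
By the binomial series (1−u)^{−2} = Σ_{n≥0} C(n+1, 1) u^n for |u|<1, with u = w/(-12):
  c_n = C(n+1, 1) / (-12)^(n+2).
  c_0 = 1/(-12)^2 = 1/144.
  c_1 = 2/(-12)^3 = -1/864.
  c_2 = 3/(-12)^4 = 1/6912.
  c_3 = 4/(-12)^5 = -1/62208.
The series is valid for |w/d| < 1, i.e. |z − z₀| < |d|.
Radius of convergence: R = |-7 − z₀| = |-12| = 12 (distance from z₀ to the singularity z = -7).

c_0 = 1/144, c_1 = -1/864, c_2 = 1/6912, c_3 = -1/62208; R = 12.


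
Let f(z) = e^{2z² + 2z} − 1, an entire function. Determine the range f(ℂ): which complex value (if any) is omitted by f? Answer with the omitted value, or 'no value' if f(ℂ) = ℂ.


Little Picard bounds the complement of f(ℂ) to at most one point.
The exponent g(z) = 2z² + 2z is a nonconstant polynomial, hence surjective onto ℂ. So e^{g(z)} takes every value in {e^w : w ∈ ℂ} = ℂ ∖ {0}. Adding -1 shifts the range to ℂ ∖ {-1}. f omits exactly -1.

Omitted value: -1.


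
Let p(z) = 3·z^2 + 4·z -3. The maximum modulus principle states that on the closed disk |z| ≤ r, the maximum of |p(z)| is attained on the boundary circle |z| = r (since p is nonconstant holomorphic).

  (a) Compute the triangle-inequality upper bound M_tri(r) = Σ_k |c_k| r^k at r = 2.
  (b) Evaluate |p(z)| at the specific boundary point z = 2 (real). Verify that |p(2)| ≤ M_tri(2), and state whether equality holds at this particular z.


Coefficients: c_0 = -3, c_1 = 4, c_2 = 3. Radius r = 2.
Part (a). Triangle bound: M_tri(r) = Σ_k |c_k| r^k
  = |-3|·2^0 + |4|·2^1 + |3|·2^2
  = 3 + 8 + 12 = 23.
This bounds M(r) := max_{|z|=r} |p(z)| from above; equality holds iff all terms c_k z^k can be made to align in phase at a single z on |z|=r.
Part (b). At z = 2 (real, on the circle |z| = r):
  p(2) = (-3)·2^0 + (4)·2^1 + (3)·2^2 = 17.
  |p(2)| = 17.
Check: |p(2)| = 17 ≤ 23 = M_tri(2). ✓ Equality does not hold at z = 2 (the coefficients have mixed signs, so the terms do not all align in phase there).

M_tri(2) = 23; |p(2)| = 17; equality at z=2: no.


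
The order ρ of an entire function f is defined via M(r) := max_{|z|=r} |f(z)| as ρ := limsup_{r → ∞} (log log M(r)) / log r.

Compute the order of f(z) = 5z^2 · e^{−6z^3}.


M(r) = max_{|z|=r} |5|·|z|^2·|e^{−6z^3}| = 5·r^2 · e^{6r^3} (the factors attain their maxima compatibly on |z|=r). Then log M(r) = log 5 + 2·log r + 6r^3, dominated by the last term, so log log M(r) ~ 3·log r. The polynomial factor 5z^2 contributes only a log r term and does not affect the order. ρ = 3.
Therefore ρ = 3.

Order ρ = 3.


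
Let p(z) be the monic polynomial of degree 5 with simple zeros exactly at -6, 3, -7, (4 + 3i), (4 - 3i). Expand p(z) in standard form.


The polynomial is p(z) = ∏_{α ∈ S} (z − α), where S = {-6, 3, -7, (4 + 3i), (4 - 3i)}.
Expanding the product yields: p(z) = z^5 + 2·z^4 -52·z^3 + 100·z^2 + 1083·z -3150.
Note conjugate pairs combine to real quadratics: (z − (4+3i))(z − (4−3i)) = z² − 8z + 25.
The resulting polynomial has degree 5 and real coefficients as required.

p(z) = z^5 + 2·z^4 -52·z^3 + 100·z^2 + 1083·z -3150.


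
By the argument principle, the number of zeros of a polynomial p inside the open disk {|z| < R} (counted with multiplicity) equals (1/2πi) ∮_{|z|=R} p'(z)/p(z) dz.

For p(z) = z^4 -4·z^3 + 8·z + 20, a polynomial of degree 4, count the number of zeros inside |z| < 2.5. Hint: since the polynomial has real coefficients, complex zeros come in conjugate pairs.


The zeros of p are: (-1 + 1i), (-1 - 1i), (3 + 1i), (3 - 1i).
Their magnitudes are: 1.414, 1.414, 3.162, 3.162.
Zeros with |z| < R = 2.5: (-1 + 1i), (-1 - 1i).
Count = 2.
By the argument principle, (1/2πi) ∮_{|z|=R} p'(z)/p(z) dz equals exactly this count.

Number of zeros inside |z| < 2.5: 2.


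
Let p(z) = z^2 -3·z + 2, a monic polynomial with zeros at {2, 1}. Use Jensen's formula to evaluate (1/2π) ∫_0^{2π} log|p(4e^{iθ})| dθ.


Zeros: 1, 2; r = 4.
Inside |z| < r: 1, 2. Outside (|z| ≥ r): ∅.
p(0) = 2, so log|p(0)| = log(2) = 0.6931.
Apply Jensen: I(r) = log|p(0)| + Σ_k log(r/|z_k|), summed over zeros inside |z| < r.
  log(r/|z_k|) for z_k = 2: log(4/2) = 0.6931
  log(r/|z_k|) for z_k = 1: log(4/1) = 1.3863
Sum over inside zeros: 2.0794.
I(r) = log|p(0)| + (inside sum) = 0.6931 + 2.0794 = 2.7726.
Closed form (all zeros inside, monic): I(r) = n·log(r) = 2·log(4) = 2.7726. ✓

I(r) ≈ 2.7726.


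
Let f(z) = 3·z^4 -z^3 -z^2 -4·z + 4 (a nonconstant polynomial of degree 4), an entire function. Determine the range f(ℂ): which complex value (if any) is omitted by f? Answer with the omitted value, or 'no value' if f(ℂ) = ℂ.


Little Picard bounds the complement of f(ℂ) to at most one point.
For every w ∈ ℂ, the equation p(z) − w = 0 is a nonconstant polynomial in z and hence has at least one root by the fundamental theorem of algebra. So p is surjective onto ℂ, omitting no value.

Omitted value: no value.


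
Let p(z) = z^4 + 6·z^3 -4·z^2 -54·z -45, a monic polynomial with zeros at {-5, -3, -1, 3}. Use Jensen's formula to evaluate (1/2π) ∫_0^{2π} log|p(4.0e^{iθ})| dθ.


Zeros: -5, -3, -1, 3; r = 4.0.
Inside |z| < r: -3, -1, 3. Outside (|z| ≥ r): -5.
p(0) = -45, so log|p(0)| = log(45) = 3.8067.
Apply Jensen: I(r) = log|p(0)| + Σ_k log(r/|z_k|), summed over zeros inside |z| < r.
  log(r/|z_k|) for z_k = -3: log(4.0/3) = 0.2877
  log(r/|z_k|) for z_k = -1: log(4.0/1) = 1.3863
  log(r/|z_k|) for z_k = 3: log(4.0/3) = 0.2877
  Outside zeros (-5) contribute nothing to the Jensen sum.
Sum over inside zeros: 1.9617.
I(r) = log|p(0)| + (inside sum) = 3.8067 + 1.9617 = 5.7683.
Note: since some zeros are outside |z| ≤ r, the simplified n·log(r) form does NOT apply — only the inside zeros contribute.

I(r) ≈ 5.7683.


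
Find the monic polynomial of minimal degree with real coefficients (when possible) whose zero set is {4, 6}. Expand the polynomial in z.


The polynomial is p(z) = ∏_{α ∈ S} (z − α), where S = {4, 6}.
Expanding the product yields: p(z) = z^2 -10·z + 24.
The resulting polynomial has degree 2 and real coefficients as required.

p(z) = z^2 -10·z + 24.


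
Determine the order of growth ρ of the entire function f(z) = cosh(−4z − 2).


cosh(w) is a linear combination of e^{iw} and e^{−iw} (or e^w, e^{−w} in the hyperbolic case), so |cosh(w)| ≤ e^{|w|}. With w = −4z − 2, |w| ≤ 4|z| + 2 = 4r + 2 on |z| = r, giving M(r) ≤ e^{4r + 2}, so ρ ≤ 1. On a suitable ray (z = it for sin/cos; z = t for sinh/cosh, t real → ∞), |cosh(−4z − 2)| grows like e^{4|t|}/2, so ρ ≥ 1. Hence ρ = 1.
Therefore ρ = 1.

Order ρ = 1.


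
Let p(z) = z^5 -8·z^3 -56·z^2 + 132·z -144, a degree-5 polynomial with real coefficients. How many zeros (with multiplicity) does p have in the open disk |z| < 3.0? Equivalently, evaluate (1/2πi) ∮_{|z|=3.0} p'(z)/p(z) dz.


The zeros of p are: (-3 + 3i), (-3 - 3i), (1 + 1i), (1 - 1i), 4.
Their magnitudes are: 4.243, 4.243, 1.414, 1.414, 4.
Zeros with |z| < R = 3.0: (1 + 1i), (1 - 1i).
Count = 2.
By the argument principle, (1/2πi) ∮_{|z|=R} p'(z)/p(z) dz equals exactly this count.

Number of zeros inside |z| < 3.0: 2.


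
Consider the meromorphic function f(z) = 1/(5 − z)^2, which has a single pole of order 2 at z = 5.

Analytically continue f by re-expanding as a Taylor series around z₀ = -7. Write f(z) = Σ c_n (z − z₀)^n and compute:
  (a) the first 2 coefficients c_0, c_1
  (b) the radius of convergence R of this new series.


Let w = z − z₀, so z = z₀ + w.
Then 5 − z = 5 − (z₀ + w) = (5 − z₀) − w = 12 − w.
f(z) = 1/(12 − w)^2 = (1/(12)^2) · (1 − w/(12))^{−2}.
By the binomial series (1−u)^{−2} = Σ_{n≥0} C(n+1, 1) u^n for |u|<1, with u = w/(12):
  c_n = C(n+1, 1) / (12)^(n+2).
  c_0 = 1/(12)^2 = 1/144.
  c_1 = 2/(12)^3 = 1/864.
The series is valid for |w/d| < 1, i.e. |z − z₀| < |d|.
Radius of convergence: R = |5 − z₀| = |12| = 12 (distance from z₀ to the singularity z = 5).

c_0 = 1/144, c_1 = 1/864; R = 12.


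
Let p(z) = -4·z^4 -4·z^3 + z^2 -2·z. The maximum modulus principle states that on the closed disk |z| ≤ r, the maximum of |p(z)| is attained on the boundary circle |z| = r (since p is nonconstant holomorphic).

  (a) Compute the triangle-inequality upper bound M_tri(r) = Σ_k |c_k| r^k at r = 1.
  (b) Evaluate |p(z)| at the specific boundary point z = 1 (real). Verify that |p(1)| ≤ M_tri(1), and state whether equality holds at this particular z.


Coefficients: c_0 = 0, c_1 = -2, c_2 = 1, c_3 = -4, c_4 = -4. Radius r = 1.
Part (a). Triangle bound: M_tri(r) = Σ_k |c_k| r^k
  = |0|·1^0 + |-2|·1^1 + |1|·1^2 + |-4|·1^3 + |-4|·1^4
  = 0 + 2 + 1 + 4 + 4 = 11.
This bounds M(r) := max_{|z|=r} |p(z)| from above; equality holds iff all terms c_k z^k can be made to align in phase at a single z on |z|=r.
Part (b). At z = 1 (real, on the circle |z| = r):
  p(1) = (0)·1^0 + (-2)·1^1 + (1)·1^2 + (-4)·1^3 + (-4)·1^4 = -9.
  |p(1)| = 9.
Check: |p(1)| = 9 ≤ 11 = M_tri(1). ✓ Equality does not hold at z = 1 (the coefficients have mixed signs, so the terms do not all align in phase there).

M_tri(1) = 11; |p(1)| = 9; equality at z=1: no.


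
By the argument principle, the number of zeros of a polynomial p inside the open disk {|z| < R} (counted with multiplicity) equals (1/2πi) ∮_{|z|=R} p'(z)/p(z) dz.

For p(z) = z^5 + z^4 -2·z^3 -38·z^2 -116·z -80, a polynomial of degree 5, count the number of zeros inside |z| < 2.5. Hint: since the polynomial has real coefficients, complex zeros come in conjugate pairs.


The zeros of p are: -1, (-1 + 3i), (-1 - 3i), -2, 4.
Their magnitudes are: 1, 3.162, 3.162, 2, 4.
Zeros with |z| < R = 2.5: -1, -2.
Count = 2.
By the argument principle, (1/2πi) ∮_{|z|=R} p'(z)/p(z) dz equals exactly this count.

Number of zeros inside |z| < 2.5: 2.


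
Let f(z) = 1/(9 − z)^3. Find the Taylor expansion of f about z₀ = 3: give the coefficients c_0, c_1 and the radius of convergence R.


Let w = z − z₀, so z = z₀ + w.
Then 9 − z = 9 − (z₀ + w) = (9 − z₀) − w = 6 − w.
f(z) = 1/(6 − w)^3 = (1/(6)^3) · (1 − w/(6))^{−3}.
By the binomial series (1−u)^{−3} = Σ_{n≥0} C(n+2, 2) u^n for |u|<1, with u = w/(6):
  c_n = C(n+2, 2) / (6)^(n+3).
  c_0 = 1/(6)^3 = 1/216.
  c_1 = 3/(6)^4 = 1/432.
The series is valid for |w/d| < 1, i.e. |z − z₀| < |d|.
Radius of convergence: R = |9 − z₀| = |6| = 6 (distance from z₀ to the singularity z = 9).

c_0 = 1/216, c_1 = 1/432; R = 6.
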